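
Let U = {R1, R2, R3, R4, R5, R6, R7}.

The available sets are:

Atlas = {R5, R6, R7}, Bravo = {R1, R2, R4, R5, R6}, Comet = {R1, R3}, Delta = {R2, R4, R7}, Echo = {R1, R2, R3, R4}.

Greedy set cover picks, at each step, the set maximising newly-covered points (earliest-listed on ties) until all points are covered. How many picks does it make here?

Greedy: pick Bravo (covers 5 new) → pick Atlas (covers 1 new) → pick Comet (covers 1 new). Total picks: 3.
(The true minimum cover uses only 2 sets, so greedy is not optimal here.)

3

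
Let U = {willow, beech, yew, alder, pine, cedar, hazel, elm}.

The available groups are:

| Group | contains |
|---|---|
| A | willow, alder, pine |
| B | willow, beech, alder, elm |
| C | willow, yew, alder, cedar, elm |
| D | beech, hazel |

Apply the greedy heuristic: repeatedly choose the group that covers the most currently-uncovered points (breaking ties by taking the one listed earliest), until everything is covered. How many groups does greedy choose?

3

Greedy: pick C (covers 5 new) → pick D (covers 2 new) → pick A (covers 1 new). Total picks: 3.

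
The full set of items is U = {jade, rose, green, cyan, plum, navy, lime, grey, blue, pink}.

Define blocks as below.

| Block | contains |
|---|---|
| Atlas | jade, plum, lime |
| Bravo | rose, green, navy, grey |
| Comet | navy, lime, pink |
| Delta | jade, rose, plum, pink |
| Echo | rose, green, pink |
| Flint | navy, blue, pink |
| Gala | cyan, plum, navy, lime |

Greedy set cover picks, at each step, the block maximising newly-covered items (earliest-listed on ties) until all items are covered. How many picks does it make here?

Greedy: pick Bravo (covers 4 new) → pick Atlas (covers 3 new) → pick Flint (covers 2 new) → pick Gala (covers 1 new). Total picks: 4.

4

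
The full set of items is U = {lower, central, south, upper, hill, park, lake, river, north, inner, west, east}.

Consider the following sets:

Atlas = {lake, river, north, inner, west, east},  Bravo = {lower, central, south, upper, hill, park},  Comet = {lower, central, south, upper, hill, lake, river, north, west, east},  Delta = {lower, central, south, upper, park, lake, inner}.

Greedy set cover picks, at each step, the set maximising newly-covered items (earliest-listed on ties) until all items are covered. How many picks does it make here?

2

Greedy: pick Comet (covers 10 new) → pick Delta (covers 2 new). Total picks: 2.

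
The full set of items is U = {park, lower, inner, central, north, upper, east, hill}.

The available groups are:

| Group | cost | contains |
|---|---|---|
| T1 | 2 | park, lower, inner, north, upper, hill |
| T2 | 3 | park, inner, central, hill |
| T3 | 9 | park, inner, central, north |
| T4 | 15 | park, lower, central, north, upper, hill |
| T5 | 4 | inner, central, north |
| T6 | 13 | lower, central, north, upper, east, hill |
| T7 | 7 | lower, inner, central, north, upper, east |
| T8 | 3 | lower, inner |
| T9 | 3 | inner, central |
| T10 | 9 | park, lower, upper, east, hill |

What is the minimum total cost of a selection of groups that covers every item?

9

T1, T7 together cover every item (T1 ∪ T7 = {park, lower, inner, central, north, upper, east, hill}); total cost 2 + 7 = 9.
The greedy pick T1, T2, T7 costs 12; no covering selection beats 9.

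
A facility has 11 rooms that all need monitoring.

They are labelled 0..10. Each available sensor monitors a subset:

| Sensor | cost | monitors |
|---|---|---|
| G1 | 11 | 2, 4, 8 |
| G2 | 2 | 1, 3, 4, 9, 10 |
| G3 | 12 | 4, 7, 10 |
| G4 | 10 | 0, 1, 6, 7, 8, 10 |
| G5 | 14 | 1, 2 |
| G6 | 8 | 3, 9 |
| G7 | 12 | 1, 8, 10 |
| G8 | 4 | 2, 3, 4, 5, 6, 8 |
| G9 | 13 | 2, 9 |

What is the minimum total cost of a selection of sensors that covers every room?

16

G2, G4, G8 together cover every room (G2 ∪ G4 ∪ G8 = {0, 1, 2, 3, 4, 5, 6, 7, 8, 9, 10}); total cost 2 + 10 + 4 = 16.
No covering selection has total cost below 16.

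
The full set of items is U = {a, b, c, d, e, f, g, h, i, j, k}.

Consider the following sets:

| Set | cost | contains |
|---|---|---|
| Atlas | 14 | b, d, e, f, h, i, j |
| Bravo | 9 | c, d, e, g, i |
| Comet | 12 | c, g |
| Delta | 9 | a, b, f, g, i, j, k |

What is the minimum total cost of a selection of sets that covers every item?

Atlas, Bravo, Delta together cover every item (Atlas ∪ Bravo ∪ Delta = {a, b, c, d, e, f, g, h, i, j, k}); total cost 14 + 9 + 9 = 32.
No covering selection has total cost below 32.

32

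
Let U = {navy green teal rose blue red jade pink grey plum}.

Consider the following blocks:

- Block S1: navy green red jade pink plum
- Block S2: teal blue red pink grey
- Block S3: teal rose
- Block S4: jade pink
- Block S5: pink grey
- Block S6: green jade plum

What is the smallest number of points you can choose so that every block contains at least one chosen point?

The 3 points {green, teal, pink} hit every block.
The blocks S3, S5, S6 are pairwise disjoint, so any hitting set needs a separate point for each — at least 3. Hence 3 is optimal.

3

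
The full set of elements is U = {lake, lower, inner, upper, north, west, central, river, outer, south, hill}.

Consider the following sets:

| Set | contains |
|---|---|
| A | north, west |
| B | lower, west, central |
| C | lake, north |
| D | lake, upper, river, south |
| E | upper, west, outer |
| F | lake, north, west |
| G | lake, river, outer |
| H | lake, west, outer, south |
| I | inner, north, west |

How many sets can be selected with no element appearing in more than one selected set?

B, D are pairwise disjoint (B={lower,west,central}; D={lake,upper,river,south}).
Every remaining set overlaps one of these, and no 3 of the listed sets are pairwise disjoint, so 2 is the maximum.

2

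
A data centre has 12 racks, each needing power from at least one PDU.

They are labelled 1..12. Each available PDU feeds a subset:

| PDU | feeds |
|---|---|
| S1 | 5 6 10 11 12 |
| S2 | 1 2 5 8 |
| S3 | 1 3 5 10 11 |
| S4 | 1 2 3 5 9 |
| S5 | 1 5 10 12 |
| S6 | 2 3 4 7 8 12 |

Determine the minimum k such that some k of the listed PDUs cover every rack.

3

Take {S1, S4, S6}. Their union is {1, 2, 3, 4, 5, 6, 7, 8, 9, 10, 11, 12}, which is all 12 racks.
Only S6 contains 4, so S6 is forced; the remaining 6 racks need at least 2 more PDUs (each remaining PDU adds at most 4) — so at least 3 PDUs are needed, and 3 is optimal.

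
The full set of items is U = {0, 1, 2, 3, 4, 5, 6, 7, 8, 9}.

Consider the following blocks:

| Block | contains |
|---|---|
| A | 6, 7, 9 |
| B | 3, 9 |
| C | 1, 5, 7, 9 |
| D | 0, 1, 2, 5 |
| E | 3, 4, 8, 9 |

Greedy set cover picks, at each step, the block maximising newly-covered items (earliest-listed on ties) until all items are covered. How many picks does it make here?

Greedy: pick C (covers 4 new) → pick E (covers 3 new) → pick D (covers 2 new) → pick A (covers 1 new). Total picks: 4.
(The true minimum cover uses only 3 blocks, so greedy is not optimal here.)

4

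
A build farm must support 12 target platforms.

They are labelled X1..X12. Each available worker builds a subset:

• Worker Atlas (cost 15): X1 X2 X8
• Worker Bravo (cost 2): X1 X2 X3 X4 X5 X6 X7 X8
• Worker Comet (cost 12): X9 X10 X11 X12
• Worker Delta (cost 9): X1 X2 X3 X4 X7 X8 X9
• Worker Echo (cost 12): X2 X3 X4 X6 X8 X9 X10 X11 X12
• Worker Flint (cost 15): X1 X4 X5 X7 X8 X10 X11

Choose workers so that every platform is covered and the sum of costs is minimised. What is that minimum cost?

Bravo, Comet together cover every platform (Bravo ∪ Comet = {X1, X2, X3, X4, X5, X6, X7, X8, X9, X10, X11, X12}); total cost 2 + 12 = 14.
No covering selection has total cost below 14.

14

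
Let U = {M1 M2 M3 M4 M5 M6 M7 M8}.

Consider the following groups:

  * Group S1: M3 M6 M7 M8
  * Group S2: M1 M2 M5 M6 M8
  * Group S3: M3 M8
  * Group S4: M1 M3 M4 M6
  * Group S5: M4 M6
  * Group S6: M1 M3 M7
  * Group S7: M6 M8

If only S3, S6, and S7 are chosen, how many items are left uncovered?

Union of S3, S6, S7 = {M1, M3, M6, M7, M8}.
Not covered: M2, M4, M5 — 3 items.

3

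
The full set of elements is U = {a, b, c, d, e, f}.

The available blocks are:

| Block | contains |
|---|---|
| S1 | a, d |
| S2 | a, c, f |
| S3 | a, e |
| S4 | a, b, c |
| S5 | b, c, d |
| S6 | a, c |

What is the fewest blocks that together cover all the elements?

3

S2, S3, and S5 cover everything between them: the union {a, b, c, d, e, f} is all of U.
Only S3 contains e, so S3 is forced; the remaining 4 elements need at least 2 more blocks (each remaining block adds at most 3) — so at least 3 blocks are needed, and 3 is optimal.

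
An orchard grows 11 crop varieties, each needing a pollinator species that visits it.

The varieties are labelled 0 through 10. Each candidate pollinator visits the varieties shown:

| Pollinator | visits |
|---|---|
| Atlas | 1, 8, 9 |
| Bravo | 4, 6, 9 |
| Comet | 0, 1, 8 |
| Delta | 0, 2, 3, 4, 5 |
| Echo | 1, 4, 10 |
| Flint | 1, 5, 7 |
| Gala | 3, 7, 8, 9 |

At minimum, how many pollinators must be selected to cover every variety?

4

Take {Bravo, Delta, Echo, Gala}. Their union is {0, 1, 2, 3, 4, 5, 6, 7, 8, 9, 10}, which is all 11 varieties.
No 3 of the 7 pollinators cover everything (all 35 combinations miss at least one variety), so 4 is optimal.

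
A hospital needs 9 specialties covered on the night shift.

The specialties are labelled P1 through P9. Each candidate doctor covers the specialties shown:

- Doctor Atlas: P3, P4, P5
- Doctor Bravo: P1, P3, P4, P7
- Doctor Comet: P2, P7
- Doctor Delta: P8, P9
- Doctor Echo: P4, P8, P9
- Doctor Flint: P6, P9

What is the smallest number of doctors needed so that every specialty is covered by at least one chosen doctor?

Atlas and Bravo and Comet and Echo and Flint together: Atlas ∪ Bravo ∪ Comet ∪ Echo ∪ Flint = {P1, P2, P3, P4, P5, P6, P7, P8, P9} — every specialty is covered.
No 4 of the 6 doctors cover everything (all 15 combinations miss at least one specialty), so 5 is optimal.

5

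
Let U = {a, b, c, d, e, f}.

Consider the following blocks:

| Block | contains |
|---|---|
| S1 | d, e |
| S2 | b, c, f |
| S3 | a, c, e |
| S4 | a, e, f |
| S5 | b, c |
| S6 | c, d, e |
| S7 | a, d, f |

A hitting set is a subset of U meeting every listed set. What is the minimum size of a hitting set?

H = {b, d, e} meets every block (each contains at least one member of H), and |H| = 3.
No choice of 2 elements meets every block, so 3 is the minimum.

3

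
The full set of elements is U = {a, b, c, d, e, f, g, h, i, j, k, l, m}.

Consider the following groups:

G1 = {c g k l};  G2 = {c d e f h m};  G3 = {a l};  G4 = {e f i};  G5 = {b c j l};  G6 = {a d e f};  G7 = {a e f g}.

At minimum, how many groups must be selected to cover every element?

Take {G1, G2, G4, G5, G6}. Their union is {a, b, c, d, e, f, g, h, i, j, k, l, m}, which is all 13 elements.
No 4 of the 7 groups cover everything (all 35 combinations miss at least one element), so 5 is optimal.

5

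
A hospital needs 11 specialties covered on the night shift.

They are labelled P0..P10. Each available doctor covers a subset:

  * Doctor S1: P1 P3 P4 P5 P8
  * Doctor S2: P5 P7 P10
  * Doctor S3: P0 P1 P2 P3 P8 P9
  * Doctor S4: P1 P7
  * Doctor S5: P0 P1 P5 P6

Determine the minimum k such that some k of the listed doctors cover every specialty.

Take {S1, S2, S3, S5}. Their union is {P0, P1, P2, P3, P4, P5, P6, P7, P8, P9, P10}, which is all 11 specialties.
No 3 of the 5 doctors cover everything (all 10 combinations miss at least one specialty), so 4 is optimal.

4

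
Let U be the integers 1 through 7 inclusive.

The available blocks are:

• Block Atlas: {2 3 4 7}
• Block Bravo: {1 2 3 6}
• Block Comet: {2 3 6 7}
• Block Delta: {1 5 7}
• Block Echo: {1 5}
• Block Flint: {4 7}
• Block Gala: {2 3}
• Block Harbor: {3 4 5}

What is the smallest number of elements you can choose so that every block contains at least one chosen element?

3

Take H = {2, 4, 5}. Each listed block contains at least one of these, so H is a hitting set of size 3.
The blocks Echo, Flint, Gala are pairwise disjoint, so any hitting set needs a separate element for each — at least 3. Hence 3 is optimal.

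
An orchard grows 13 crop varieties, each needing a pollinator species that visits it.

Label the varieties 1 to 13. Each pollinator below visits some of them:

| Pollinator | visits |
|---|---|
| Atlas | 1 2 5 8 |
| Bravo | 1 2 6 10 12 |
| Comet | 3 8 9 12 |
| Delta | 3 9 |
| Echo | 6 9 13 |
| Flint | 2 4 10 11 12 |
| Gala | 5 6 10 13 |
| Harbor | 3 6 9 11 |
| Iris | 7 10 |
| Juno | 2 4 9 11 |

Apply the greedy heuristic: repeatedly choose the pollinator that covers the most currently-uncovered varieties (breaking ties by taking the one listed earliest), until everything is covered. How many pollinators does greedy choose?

Greedy: pick Bravo (covers 5 new) → pick Comet (covers 3 new) → pick Flint (covers 2 new) → pick Gala (covers 2 new) → pick Iris (covers 1 new). Total picks: 5.

5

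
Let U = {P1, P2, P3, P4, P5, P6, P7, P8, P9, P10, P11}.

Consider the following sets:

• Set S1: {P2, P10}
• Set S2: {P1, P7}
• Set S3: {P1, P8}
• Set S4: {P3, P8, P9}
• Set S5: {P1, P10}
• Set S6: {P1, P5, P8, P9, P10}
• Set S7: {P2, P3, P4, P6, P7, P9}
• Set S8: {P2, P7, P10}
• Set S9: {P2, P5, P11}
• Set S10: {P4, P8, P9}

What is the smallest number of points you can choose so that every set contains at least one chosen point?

3

H = {P1, P2, P9} meets every set (each contains at least one member of H), and |H| = 3.
The sets S1, S2, S10 are pairwise disjoint, so any hitting set needs a separate point for each — at least 3. Hence 3 is optimal.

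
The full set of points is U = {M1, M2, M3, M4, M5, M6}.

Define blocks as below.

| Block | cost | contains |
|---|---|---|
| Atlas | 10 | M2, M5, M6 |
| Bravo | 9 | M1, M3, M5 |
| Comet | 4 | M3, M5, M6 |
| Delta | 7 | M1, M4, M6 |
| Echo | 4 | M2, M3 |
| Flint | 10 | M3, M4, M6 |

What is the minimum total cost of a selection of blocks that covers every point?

Comet, Delta, Echo together cover every point (Comet ∪ Delta ∪ Echo = {M1, M2, M3, M4, M5, M6}); total cost 4 + 7 + 4 = 15.
No covering selection has total cost below 15.

15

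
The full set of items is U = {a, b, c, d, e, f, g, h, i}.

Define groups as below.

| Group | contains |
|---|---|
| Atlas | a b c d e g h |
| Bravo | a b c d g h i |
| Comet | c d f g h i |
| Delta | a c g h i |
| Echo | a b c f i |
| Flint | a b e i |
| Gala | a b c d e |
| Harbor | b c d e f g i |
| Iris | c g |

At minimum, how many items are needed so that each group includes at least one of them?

The 2 items {b, g} hit every group.
The groups Flint, Iris are pairwise disjoint, so any hitting set needs a separate item for each — at least 2. Hence 2 is optimal.

2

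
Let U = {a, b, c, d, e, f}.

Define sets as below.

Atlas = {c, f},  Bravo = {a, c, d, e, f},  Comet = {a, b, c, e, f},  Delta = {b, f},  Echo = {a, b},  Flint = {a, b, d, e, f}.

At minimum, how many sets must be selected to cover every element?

2

Take {Bravo, Delta}. Their union is {a, b, c, d, e, f}, which is all 6 elements.
No single set has all 6 elements (the largest, Bravo, has 5), so 2 is optimal.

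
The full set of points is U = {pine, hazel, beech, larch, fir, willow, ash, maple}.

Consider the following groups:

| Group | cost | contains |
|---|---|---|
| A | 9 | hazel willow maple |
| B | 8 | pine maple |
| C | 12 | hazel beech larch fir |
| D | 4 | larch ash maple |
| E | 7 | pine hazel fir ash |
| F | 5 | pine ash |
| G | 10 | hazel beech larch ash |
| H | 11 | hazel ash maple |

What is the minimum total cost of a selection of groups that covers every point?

A, E, G together cover every point (A ∪ E ∪ G = {pine, hazel, beech, larch, fir, willow, ash, maple}); total cost 9 + 7 + 10 = 26.
The greedy pick D, E, A, G costs 30; no covering selection beats 26.

26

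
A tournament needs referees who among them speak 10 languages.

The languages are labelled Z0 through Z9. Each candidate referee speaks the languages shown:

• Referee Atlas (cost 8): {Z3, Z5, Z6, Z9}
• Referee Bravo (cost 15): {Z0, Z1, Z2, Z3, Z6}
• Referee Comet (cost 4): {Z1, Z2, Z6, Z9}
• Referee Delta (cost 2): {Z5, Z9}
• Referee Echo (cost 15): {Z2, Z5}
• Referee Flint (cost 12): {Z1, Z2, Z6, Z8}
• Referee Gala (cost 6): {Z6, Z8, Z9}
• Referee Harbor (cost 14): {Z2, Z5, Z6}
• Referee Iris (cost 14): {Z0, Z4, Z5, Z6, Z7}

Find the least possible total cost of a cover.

Atlas, Comet, Gala, Iris together cover every language (Atlas ∪ Comet ∪ Gala ∪ Iris = {Z0, Z1, Z2, Z3, Z4, Z5, Z6, Z7, Z8, Z9}); total cost 8 + 4 + 6 + 14 = 32.
The greedy pick Comet, Delta, Iris, Gala, Atlas costs 34; no covering selection beats 32.

32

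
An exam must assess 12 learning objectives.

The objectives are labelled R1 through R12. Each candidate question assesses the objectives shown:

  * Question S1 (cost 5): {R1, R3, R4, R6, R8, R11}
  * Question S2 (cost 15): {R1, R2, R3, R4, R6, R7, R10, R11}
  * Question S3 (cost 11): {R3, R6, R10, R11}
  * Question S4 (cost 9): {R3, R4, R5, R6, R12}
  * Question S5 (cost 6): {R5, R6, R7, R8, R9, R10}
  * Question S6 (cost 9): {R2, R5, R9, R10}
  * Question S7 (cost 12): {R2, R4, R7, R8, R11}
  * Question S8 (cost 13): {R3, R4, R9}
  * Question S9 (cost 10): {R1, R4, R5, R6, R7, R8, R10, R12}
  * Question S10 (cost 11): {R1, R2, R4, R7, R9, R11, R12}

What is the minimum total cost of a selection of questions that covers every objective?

22

S1, S5, S10 together cover every objective (S1 ∪ S5 ∪ S10 = {R1, R2, R3, R4, R5, R6, R7, R8, R9, R10, R11, R12}); total cost 5 + 6 + 11 = 22.
No covering selection has total cost below 22.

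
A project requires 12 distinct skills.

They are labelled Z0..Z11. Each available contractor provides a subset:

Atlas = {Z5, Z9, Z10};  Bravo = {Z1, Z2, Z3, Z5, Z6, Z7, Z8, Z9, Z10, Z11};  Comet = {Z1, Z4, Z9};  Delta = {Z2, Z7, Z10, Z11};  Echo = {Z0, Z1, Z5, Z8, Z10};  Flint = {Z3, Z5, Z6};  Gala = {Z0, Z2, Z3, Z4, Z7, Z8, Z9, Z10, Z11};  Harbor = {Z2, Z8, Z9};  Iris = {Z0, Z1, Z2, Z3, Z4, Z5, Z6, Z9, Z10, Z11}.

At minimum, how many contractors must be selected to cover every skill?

2

Bravo and Gala together: Bravo ∪ Gala = {Z0, Z1, Z2, Z3, Z4, Z5, Z6, Z7, Z8, Z9, Z10, Z11} — every skill is covered.
No single contractor has all 12 skills (the largest, Bravo, has 10), so 2 is optimal.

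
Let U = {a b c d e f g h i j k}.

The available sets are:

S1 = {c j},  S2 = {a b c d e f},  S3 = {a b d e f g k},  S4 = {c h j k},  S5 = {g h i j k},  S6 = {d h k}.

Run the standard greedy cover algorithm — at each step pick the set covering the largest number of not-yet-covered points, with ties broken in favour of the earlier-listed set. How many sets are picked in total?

Greedy: pick S3 (covers 7 new) → pick S4 (covers 3 new) → pick S5 (covers 1 new). Total picks: 3.
(The true minimum cover uses only 2 sets, so greedy is not optimal here.)

3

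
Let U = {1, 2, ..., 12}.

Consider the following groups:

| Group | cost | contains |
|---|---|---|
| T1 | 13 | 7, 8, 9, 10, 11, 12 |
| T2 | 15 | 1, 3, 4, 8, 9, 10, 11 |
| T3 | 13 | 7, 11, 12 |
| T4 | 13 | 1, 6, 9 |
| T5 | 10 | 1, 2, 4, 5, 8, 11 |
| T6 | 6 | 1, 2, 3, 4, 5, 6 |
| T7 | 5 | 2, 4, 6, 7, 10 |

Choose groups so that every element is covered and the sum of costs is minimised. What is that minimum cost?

19

T1, T6 together cover every element (T1 ∪ T6 = {1, 2, 3, 4, 5, 6, 7, 8, 9, 10, 11, 12}); total cost 13 + 6 = 19.
No covering selection has total cost below 19.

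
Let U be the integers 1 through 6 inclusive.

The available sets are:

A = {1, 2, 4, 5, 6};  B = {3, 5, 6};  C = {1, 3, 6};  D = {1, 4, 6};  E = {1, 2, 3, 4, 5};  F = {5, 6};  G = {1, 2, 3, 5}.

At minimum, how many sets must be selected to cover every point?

2

C and E together: C ∪ E = {1, 2, 3, 4, 5, 6} — every point is covered.
No single set has all 6 points (the largest, A, has 5), so 2 is optimal.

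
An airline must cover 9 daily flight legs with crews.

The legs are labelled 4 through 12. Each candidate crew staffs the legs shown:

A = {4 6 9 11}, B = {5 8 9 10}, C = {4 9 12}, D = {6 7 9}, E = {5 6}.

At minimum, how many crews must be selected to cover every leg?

Take {A, B, C, D}. Their union is {4, 5, 6, 7, 8, 9, 10, 11, 12}, which is all 9 legs.
No 3 of the 5 crews cover everything (all 10 combinations miss at least one leg), so 4 is optimal.

4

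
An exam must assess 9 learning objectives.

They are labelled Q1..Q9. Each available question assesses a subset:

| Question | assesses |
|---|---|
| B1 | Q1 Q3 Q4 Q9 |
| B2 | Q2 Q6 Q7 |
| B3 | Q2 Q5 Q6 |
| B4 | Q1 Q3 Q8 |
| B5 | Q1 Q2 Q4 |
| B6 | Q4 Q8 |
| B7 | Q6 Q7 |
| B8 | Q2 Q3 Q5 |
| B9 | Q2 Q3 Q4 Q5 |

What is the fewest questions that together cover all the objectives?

4

B1 and B6 and B7 and B9 together: B1 ∪ B6 ∪ B7 ∪ B9 = {Q1, Q2, Q3, Q4, Q5, Q6, Q7, Q8, Q9} — every objective is covered.
No 3 of the 9 questions cover everything (all 84 combinations miss at least one objective), so 4 is optimal.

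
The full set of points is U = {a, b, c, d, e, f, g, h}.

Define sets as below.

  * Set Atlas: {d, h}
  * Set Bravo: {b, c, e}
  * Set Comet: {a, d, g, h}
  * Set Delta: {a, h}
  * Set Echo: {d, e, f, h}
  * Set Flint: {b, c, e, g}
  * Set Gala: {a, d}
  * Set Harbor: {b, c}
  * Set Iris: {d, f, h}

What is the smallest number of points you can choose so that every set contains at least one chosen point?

3

T = {a, b, d} meets every set (each contains at least one member of T), and |T| = 3.
No choice of 2 points meets every set, so 3 is the minimum.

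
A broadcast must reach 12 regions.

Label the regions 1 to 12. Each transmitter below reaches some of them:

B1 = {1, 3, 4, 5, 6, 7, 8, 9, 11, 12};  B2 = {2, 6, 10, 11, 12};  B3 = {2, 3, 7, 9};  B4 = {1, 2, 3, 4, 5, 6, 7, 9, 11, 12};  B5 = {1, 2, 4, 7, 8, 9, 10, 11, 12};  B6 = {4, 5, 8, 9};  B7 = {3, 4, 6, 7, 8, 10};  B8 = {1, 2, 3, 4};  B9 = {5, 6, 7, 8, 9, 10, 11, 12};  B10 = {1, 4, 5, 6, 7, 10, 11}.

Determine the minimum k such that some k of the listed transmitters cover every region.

B4 and B9 together: B4 ∪ B9 = {1, 2, 3, 4, 5, 6, 7, 8, 9, 10, 11, 12} — every region is covered.
No single transmitter has all 12 regions (the largest, B1, has 10), so 2 is optimal.

2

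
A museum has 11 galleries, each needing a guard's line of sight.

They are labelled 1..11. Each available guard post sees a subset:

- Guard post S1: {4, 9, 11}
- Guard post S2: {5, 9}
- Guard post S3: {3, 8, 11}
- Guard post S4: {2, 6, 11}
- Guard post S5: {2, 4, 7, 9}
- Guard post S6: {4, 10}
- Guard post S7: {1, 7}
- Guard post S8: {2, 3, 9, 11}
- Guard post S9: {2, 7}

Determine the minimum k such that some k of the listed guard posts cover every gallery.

Take {S2, S3, S4, S6, S7}. Their union is {1, 2, 3, 4, 5, 6, 7, 8, 9, 10, 11}, which is all 11 galleries.
No 4 of the 9 guard posts cover everything (all 126 combinations miss at least one gallery), so 5 is optimal.

5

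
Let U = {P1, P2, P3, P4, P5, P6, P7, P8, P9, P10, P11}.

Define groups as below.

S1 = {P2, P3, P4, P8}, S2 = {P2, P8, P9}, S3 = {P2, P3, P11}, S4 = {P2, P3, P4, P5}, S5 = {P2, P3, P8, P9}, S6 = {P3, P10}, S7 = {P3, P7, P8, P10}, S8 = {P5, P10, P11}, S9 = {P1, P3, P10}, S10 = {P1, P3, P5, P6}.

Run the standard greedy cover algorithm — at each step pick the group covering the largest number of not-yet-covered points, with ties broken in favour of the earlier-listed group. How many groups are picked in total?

Greedy: pick S1 (covers 4 new) → pick S8 (covers 3 new) → pick S10 (covers 2 new) → pick S2 (covers 1 new) → pick S7 (covers 1 new). Total picks: 5.

5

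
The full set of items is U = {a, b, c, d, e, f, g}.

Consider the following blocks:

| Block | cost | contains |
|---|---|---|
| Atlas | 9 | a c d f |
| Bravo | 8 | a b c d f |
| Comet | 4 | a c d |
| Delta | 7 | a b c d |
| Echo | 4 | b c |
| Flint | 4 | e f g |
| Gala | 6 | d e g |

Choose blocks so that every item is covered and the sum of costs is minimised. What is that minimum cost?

11

Delta, Flint together cover every item (Delta ∪ Flint = {a, b, c, d, e, f, g}); total cost 7 + 4 = 11.
The greedy pick Comet, Flint, Echo costs 12; no covering selection beats 11.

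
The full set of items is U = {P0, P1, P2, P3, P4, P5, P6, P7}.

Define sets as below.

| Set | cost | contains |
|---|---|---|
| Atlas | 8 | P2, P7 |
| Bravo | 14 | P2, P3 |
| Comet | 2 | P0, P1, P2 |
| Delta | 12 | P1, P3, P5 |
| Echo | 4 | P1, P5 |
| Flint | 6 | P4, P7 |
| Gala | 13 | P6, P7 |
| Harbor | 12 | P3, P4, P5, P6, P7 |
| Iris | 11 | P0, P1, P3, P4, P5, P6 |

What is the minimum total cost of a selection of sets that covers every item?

Comet, Harbor together cover every item (Comet ∪ Harbor = {P0, P1, P2, P3, P4, P5, P6, P7}); total cost 2 + 12 = 14.
No covering selection has total cost below 14.

14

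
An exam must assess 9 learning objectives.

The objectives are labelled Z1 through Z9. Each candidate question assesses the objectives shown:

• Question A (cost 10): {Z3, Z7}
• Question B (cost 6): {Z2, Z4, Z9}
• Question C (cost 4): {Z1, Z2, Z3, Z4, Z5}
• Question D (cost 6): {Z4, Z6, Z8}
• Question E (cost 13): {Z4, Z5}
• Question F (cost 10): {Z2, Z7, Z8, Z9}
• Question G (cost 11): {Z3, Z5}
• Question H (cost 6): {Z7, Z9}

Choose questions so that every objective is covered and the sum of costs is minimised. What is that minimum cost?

C, D, H together cover every objective (C ∪ D ∪ H = {Z1, Z2, Z3, Z4, Z5, Z6, Z7, Z8, Z9}); total cost 4 + 6 + 6 = 16.
No covering selection has total cost below 16.

16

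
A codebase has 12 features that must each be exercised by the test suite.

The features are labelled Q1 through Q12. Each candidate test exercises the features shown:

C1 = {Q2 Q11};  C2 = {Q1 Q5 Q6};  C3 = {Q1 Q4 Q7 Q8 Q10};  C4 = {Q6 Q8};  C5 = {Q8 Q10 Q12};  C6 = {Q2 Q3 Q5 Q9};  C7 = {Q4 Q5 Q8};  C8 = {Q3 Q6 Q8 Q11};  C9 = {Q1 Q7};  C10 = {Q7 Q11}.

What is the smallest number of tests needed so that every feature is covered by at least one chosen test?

C3 and C5 and C6 and C8 together: C3 ∪ C5 ∪ C6 ∪ C8 = {Q1, Q2, Q3, Q4, Q5, Q6, Q7, Q8, Q9, Q10, Q11, Q12} — every feature is covered.
Only C5 contains Q12, so C5 is forced; the remaining 9 features need at least 3 more tests (each remaining test adds at most 4) — so at least 4 tests are needed, and 4 is optimal.

4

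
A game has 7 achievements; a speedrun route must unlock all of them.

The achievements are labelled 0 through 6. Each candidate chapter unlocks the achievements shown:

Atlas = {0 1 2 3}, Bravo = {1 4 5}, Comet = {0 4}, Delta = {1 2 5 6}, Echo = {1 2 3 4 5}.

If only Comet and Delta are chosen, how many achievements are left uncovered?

1

Union of Comet, Delta = {0, 1, 2, 4, 5, 6}.
Not covered: 3 — 1 achievement.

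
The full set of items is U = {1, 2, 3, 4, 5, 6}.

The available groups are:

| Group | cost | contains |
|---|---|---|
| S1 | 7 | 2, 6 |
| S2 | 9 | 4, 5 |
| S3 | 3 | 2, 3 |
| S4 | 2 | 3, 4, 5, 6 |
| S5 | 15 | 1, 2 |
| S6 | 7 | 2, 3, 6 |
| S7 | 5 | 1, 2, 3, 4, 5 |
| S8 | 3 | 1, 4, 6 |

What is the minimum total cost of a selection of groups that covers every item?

S4, S7 together cover every item (S4 ∪ S7 = {1, 2, 3, 4, 5, 6}); total cost 2 + 5 = 7.
No covering selection has total cost below 7.

7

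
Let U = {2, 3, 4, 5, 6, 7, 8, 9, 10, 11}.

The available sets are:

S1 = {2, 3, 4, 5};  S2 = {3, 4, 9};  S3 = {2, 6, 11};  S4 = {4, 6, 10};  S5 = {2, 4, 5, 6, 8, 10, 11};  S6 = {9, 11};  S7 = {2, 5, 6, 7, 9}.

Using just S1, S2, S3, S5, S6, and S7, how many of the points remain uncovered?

0

Union of S1, S2, S3, S5, S6, S7 = {2, 3, 4, 5, 6, 7, 8, 9, 10, 11} — that's every point, so 0 are uncovered.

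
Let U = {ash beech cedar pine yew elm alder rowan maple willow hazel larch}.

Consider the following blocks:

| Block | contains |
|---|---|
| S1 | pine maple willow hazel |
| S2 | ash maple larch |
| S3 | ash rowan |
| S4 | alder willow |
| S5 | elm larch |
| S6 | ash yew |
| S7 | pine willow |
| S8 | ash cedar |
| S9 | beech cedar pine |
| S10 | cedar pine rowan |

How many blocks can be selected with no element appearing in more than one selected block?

S4, S5, S6, S9 are pairwise disjoint (S4={alder,willow}; S5={elm,larch}; S6={ash,yew}; S9={beech,cedar,pine}).
Every remaining block overlaps one of these, and no 5 of the listed blocks are pairwise disjoint, so 4 is the maximum.

4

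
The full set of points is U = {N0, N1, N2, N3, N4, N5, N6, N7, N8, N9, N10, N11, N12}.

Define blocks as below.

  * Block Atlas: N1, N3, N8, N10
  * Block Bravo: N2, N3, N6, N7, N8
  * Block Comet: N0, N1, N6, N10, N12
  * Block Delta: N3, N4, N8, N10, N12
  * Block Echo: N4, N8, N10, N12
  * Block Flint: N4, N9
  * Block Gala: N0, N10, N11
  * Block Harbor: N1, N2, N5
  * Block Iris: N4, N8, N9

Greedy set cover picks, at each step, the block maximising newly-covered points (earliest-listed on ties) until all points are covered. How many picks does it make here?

5

Greedy: pick Bravo (covers 5 new) → pick Comet (covers 4 new) → pick Flint (covers 2 new) → pick Gala (covers 1 new) → pick Harbor (covers 1 new). Total picks: 5.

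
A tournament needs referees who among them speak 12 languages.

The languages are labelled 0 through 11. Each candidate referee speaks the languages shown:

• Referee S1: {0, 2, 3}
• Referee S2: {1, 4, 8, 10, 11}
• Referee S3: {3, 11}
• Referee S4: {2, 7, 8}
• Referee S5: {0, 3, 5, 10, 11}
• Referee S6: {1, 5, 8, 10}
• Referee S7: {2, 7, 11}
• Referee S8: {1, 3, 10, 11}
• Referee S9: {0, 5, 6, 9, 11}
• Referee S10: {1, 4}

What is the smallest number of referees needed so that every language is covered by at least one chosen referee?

S2 and S3 and S4 and S9 together: S2 ∪ S3 ∪ S4 ∪ S9 = {0, 1, 2, 3, 4, 5, 6, 7, 8, 9, 10, 11} — every language is covered.
No 3 of the 10 referees cover everything (all 120 combinations miss at least one language), so 4 is optimal.

4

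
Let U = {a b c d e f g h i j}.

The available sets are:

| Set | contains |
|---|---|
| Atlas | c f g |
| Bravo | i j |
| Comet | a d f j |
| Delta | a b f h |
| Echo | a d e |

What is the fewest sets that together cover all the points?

4

Atlas, Bravo, Delta, and Echo cover everything between them: the union {a, b, c, d, e, f, g, h, i, j} is all of U.
Only Delta contains b, so Delta is forced; the remaining 6 points need at least 3 more sets (each remaining set adds at most 2) — so at least 4 sets are needed, and 4 is optimal.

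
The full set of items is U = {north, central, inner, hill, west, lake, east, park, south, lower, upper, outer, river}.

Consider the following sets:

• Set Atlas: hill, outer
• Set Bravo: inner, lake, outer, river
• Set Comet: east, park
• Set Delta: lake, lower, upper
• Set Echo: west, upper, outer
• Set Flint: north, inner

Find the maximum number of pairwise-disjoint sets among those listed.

Atlas, Comet, Delta, Flint are pairwise disjoint (Atlas={hill,outer}; Comet={east,park}; Delta={lake,lower,upper}; Flint={north,inner}).
Every remaining set overlaps one of these, and no 5 of the listed sets are pairwise disjoint, so 4 is the maximum.

4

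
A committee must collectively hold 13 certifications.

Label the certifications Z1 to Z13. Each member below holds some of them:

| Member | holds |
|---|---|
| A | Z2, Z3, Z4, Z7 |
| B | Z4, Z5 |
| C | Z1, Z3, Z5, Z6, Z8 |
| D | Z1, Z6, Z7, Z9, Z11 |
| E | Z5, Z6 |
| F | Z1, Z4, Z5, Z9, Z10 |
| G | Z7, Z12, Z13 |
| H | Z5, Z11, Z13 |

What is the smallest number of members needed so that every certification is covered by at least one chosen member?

Take {A, C, D, F, G}. Their union is {Z1, Z2, Z3, Z4, Z5, Z6, Z7, Z8, Z9, Z10, Z11, Z12, Z13}, which is all 13 certifications.
No 4 of the 8 members cover everything (all 70 combinations miss at least one certification), so 5 is optimal.

5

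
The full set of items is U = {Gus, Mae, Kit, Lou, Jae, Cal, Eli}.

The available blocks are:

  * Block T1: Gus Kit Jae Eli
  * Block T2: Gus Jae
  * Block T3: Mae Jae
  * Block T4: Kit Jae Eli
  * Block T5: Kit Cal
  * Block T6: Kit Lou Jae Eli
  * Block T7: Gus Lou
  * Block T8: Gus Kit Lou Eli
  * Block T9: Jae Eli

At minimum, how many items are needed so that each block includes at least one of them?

3

Take H = {Gus, Jae, Cal}. Each listed block contains at least one of these, so H is a hitting set of size 3.
The blocks T5, T7, T9 are pairwise disjoint, so any hitting set needs a separate item for each — at least 3. Hence 3 is optimal.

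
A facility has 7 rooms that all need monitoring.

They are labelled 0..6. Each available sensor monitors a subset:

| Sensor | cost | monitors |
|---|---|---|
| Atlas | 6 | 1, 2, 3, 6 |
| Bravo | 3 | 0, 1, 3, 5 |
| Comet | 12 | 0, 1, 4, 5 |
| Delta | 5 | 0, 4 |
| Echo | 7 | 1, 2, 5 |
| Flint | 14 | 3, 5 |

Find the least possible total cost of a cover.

14

Atlas, Bravo, Delta together cover every room (Atlas ∪ Bravo ∪ Delta = {0, 1, 2, 3, 4, 5, 6}); total cost 6 + 3 + 5 = 14.
No covering selection has total cost below 14.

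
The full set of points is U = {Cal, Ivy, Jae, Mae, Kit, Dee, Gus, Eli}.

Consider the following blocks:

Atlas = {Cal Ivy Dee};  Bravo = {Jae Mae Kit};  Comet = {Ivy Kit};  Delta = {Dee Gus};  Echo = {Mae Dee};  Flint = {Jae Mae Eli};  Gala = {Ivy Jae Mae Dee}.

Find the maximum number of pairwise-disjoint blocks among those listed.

3

Comet, Delta, Flint are pairwise disjoint (Comet={Ivy,Kit}; Delta={Dee,Gus}; Flint={Jae,Mae,Eli}).
Every remaining block overlaps one of these, and no 4 of the listed blocks are pairwise disjoint, so 3 is the maximum.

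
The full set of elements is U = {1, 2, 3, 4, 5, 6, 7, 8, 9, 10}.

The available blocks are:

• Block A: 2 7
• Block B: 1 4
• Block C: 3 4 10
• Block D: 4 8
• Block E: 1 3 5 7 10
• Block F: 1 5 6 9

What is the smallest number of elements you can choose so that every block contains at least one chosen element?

H = {4, 6, 7} meets every block (each contains at least one member of H), and |H| = 3.
The blocks A, C, F are pairwise disjoint, so any hitting set needs a separate element for each — at least 3. Hence 3 is optimal.

3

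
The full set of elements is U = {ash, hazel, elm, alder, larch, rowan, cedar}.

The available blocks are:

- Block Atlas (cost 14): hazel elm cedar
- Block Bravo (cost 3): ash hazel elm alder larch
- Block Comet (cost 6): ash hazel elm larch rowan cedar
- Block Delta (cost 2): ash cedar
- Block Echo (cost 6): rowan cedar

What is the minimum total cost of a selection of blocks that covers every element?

9

Bravo, Echo together cover every element (Bravo ∪ Echo = {ash, hazel, elm, alder, larch, rowan, cedar}); total cost 3 + 6 = 9.
The greedy pick Bravo, Delta, Comet costs 11; no covering selection beats 9.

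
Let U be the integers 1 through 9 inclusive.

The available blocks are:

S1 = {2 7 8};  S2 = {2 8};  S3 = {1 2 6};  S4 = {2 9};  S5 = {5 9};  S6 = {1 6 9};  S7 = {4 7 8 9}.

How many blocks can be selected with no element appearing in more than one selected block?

S2, S5 are pairwise disjoint (S2={2,8}; S5={5,9}).
Every remaining block overlaps one of these, and no 3 of the listed blocks are pairwise disjoint, so 2 is the maximum.

2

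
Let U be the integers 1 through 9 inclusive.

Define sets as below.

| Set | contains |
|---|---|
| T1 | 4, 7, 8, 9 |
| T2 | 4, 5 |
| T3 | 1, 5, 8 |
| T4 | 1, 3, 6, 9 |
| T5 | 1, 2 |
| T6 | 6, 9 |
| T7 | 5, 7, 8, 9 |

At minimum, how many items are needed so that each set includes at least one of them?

3

The 3 items {1, 4, 9} hit every set.
The sets T2, T5, T6 are pairwise disjoint, so any hitting set needs a separate item for each — at least 3. Hence 3 is optimal.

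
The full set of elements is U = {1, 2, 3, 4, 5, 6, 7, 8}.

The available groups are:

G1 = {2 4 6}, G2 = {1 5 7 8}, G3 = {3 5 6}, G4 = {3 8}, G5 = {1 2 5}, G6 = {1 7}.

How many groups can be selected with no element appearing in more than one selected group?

G1, G4, G6 are pairwise disjoint (G1={2,4,6}; G4={3,8}; G6={1,7}).
Every remaining group overlaps one of these, and no 4 of the listed groups are pairwise disjoint, so 3 is the maximum.

3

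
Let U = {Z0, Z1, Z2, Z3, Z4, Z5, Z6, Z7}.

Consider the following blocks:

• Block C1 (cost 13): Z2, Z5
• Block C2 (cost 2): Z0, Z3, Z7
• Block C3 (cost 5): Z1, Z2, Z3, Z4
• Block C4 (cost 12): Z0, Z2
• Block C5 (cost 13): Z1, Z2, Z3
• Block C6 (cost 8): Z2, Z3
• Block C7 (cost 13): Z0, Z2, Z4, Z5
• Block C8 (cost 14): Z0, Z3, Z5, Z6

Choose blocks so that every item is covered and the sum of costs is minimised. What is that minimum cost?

21

C2, C3, C8 together cover every item (C2 ∪ C3 ∪ C8 = {Z0, Z1, Z2, Z3, Z4, Z5, Z6, Z7}); total cost 2 + 5 + 14 = 21.
No covering selection has total cost below 21.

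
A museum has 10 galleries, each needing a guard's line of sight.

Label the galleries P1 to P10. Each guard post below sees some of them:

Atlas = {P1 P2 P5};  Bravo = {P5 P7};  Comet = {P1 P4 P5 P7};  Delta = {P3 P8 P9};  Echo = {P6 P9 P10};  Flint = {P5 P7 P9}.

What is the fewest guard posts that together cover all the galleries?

4

Take {Atlas, Comet, Delta, Echo}. Their union is {P1, P2, P3, P4, P5, P6, P7, P8, P9, P10}, which is all 10 galleries.
Only Atlas contains P2, so Atlas is forced; the remaining 7 galleries need at least 3 more guard posts (each remaining guard post adds at most 3) — so at least 4 guard posts are needed, and 4 is optimal.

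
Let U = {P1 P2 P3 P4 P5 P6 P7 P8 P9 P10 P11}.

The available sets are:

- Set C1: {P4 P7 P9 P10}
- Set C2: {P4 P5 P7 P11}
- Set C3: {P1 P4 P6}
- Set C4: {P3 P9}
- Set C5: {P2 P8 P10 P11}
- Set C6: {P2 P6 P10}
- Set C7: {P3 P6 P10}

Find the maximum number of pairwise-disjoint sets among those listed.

C2, C4, C6 are pairwise disjoint (C2={P4,P5,P7,P11}; C4={P3,P9}; C6={P2,P6,P10}).
Every remaining set overlaps one of these, and no 4 of the listed sets are pairwise disjoint, so 3 is the maximum.

3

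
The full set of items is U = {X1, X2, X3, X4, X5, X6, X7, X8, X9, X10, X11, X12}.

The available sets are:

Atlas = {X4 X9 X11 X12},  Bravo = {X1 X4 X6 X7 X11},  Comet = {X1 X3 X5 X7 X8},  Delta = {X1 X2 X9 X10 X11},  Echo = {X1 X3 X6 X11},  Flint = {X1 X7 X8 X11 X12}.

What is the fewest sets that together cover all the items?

4

Take {Atlas, Bravo, Comet, Delta}. Their union is {X1, X2, X3, X4, X5, X6, X7, X8, X9, X10, X11, X12}, which is all 12 items.
No 3 of the 6 sets cover everything (all 20 combinations miss at least one item), so 4 is optimal.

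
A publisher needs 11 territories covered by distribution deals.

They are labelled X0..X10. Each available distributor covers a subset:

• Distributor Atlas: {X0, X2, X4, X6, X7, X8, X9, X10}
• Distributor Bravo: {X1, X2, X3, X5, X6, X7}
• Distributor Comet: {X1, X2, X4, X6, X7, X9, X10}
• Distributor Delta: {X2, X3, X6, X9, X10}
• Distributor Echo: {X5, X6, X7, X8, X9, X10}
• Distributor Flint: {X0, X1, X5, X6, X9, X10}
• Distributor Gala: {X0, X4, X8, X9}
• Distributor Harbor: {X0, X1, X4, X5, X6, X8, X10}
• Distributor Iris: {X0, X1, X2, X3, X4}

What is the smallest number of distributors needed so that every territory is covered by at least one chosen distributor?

2

Atlas and Bravo together: Atlas ∪ Bravo = {X0, X1, X2, X3, X4, X5, X6, X7, X8, X9, X10} — every territory is covered.
No single distributor has all 11 territories (the largest, Atlas, has 8), so 2 is optimal.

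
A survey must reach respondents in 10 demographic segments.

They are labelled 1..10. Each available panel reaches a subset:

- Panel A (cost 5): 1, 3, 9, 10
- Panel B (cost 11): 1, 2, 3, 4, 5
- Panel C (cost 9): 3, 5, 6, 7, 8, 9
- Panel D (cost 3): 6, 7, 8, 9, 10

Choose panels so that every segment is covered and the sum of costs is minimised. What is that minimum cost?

14

B, D together cover every segment (B ∪ D = {1, 2, 3, 4, 5, 6, 7, 8, 9, 10}); total cost 11 + 3 = 14.
No covering selection has total cost below 14.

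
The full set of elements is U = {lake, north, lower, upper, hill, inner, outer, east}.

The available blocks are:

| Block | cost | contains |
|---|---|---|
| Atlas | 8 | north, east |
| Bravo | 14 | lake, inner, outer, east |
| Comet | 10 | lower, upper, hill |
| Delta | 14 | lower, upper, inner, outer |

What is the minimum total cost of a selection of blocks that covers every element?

32

Atlas, Bravo, Comet together cover every element (Atlas ∪ Bravo ∪ Comet = {lake, north, lower, upper, hill, inner, outer, east}); total cost 8 + 14 + 10 = 32.
No covering selection has total cost below 32.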